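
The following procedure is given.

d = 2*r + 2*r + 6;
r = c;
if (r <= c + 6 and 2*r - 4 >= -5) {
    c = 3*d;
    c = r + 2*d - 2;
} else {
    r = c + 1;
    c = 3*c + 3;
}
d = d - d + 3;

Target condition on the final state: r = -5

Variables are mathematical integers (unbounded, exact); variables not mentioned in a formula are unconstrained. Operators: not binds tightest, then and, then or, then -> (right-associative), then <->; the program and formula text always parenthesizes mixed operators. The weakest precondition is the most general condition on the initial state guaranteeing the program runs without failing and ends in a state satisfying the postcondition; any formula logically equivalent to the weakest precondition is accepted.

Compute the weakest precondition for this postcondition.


Working backward. After the program, r = -5 must hold.
Before d := d - d + 3: r = -5
Then branch requires r = -5; else branch requires c = -6.
Before the if: ((r <= c + 6 and 2*r >= -1) -> r = -5) and ((not (r <= c + 6 and 2*r >= -1)) -> c = -6)
Before r := c: (2*c >= -1 -> c = -5) and ((not (2*c >= -1)) -> c = -6)
Before d := 2*r + 2*r + 6: (2*c >= -1 -> c = -5) and ((not (2*c >= -1)) -> c = -6)
Answer: WP = (2*c >= -1 -> c = -5) and ((not (2*c >= -1)) -> c = -6)


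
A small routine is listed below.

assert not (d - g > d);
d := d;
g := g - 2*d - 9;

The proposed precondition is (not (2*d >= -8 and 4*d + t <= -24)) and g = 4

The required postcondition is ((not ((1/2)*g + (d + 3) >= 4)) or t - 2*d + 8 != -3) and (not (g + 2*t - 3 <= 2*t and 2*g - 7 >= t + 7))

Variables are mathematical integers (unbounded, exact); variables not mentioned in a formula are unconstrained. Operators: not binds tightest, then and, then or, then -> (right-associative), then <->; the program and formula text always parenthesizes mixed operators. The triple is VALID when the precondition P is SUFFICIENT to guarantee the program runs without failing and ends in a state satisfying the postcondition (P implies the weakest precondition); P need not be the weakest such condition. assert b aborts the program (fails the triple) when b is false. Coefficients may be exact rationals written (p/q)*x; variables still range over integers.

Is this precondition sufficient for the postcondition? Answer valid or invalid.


Working backward. After the program, the postcondition ((not ((1/2)*g + (d + 3) >= 4)) or t - 2*d + 8 != -3) and (not (g + 2*t - 3 <= 2*t and 2*g - 7 >= t + 7)) must hold; in canonical form it is ((not (d + (1/2)*g >= 1)) or t != 2*d - 11) and (not (g <= 3 and 2*g >= t + 14)).
Before g := g - 2*d - 9: ((not ((1/2)*g >= 11/2)) or t != 2*d - 11) and (not (g <= 2*d + 12 and 2*g >= 4*d + t + 32))
Before d := d: ((not ((1/2)*g >= 11/2)) or t != 2*d - 11) and (not (g <= 2*d + 12 and 2*g >= 4*d + t + 32))
Before assert not (d - g > d): (not (g < 0)) and ((not ((1/2)*g >= 11/2)) or t != 2*d - 11) and (not (g <= 2*d + 12 and 2*g >= 4*d + t + 32))
The weakest precondition is (not (g < 0)) and ((not ((1/2)*g >= 11/2)) or t != 2*d - 11) and (not (g <= 2*d + 12 and 2*g >= 4*d + t + 32)).
Check whether (not (2*d >= -8 and 4*d + t <= -24)) and g = 4 implies it.
Every state satisfying the precondition satisfies the weakest precondition: the implication holds.
Answer: valid


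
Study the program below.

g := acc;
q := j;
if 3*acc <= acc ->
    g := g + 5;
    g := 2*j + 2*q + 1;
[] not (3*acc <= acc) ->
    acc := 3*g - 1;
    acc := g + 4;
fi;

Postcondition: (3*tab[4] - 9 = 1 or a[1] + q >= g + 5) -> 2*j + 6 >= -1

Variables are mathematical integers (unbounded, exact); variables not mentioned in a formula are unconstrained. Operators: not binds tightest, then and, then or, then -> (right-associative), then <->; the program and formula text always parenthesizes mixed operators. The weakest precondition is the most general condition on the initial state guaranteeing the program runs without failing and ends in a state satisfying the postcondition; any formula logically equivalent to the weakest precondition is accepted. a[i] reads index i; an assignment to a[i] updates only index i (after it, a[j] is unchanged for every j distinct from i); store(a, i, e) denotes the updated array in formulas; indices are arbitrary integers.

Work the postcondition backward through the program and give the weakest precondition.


Working backward. After the program, the postcondition (3*tab[4] - 9 = 1 or a[1] + q >= g + 5) -> 2*j + 6 >= -1 must hold; in canonical form it is (3*tab[4] = 10 or a[1] + q >= g + 5) -> 2*j >= -7.
Then branch requires (3*tab[4] = 10 or a[1] >= 2*j + q + 6) -> 2*j >= -7; else branch requires (3*tab[4] = 10 or a[1] + q >= g + 5) -> 2*j >= -7.
Before the if: (2*acc <= 0 -> ((3*tab[4] = 10 or a[1] >= 2*j + q + 6) -> 2*j >= -7)) and ((not (2*acc <= 0)) -> ((3*tab[4] = 10 or a[1] + q >= g + 5) -> 2*j >= -7))
Before q := j: (2*acc <= 0 -> ((3*tab[4] = 10 or a[1] >= 3*j + 6) -> 2*j >= -7)) and ((not (2*acc <= 0)) -> ((3*tab[4] = 10 or a[1] + j >= g + 5) -> 2*j >= -7))
Before g := acc: (2*acc <= 0 -> ((3*tab[4] = 10 or a[1] >= 3*j + 6) -> 2*j >= -7)) and ((not (2*acc <= 0)) -> ((3*tab[4] = 10 or a[1] + j >= acc + 5) -> 2*j >= -7))
Answer: WP = (2*acc <= 0 -> ((3*tab[4] = 10 or a[1] >= 3*j + 6) -> 2*j >= -7)) and ((not (2*acc <= 0)) -> ((3*tab[4] = 10 or a[1] + j >= acc + 5) -> 2*j >= -7))


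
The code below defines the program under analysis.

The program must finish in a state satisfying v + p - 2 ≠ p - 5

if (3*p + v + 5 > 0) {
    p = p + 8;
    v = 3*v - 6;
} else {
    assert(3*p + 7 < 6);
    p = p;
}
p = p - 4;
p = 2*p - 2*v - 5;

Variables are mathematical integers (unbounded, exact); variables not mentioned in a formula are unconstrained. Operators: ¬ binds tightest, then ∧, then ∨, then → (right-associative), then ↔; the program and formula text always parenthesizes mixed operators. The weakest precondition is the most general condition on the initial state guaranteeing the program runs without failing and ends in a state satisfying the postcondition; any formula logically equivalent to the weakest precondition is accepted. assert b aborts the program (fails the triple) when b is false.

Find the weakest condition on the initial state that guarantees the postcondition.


Working backward. After the program, the postcondition v + p - 2 ≠ p - 5 must hold; in canonical form it is v ≠ -3.
Before p := 2*p - 2*v - 5: v ≠ -3
Before p := p - 4: v ≠ -3
Then branch requires 3*v ≠ 3; else branch requires 3*p < -1 ∧ v ≠ -3.
Before the if: (3*p + v > -5 → 3*v ≠ 3) ∧ ((¬(3*p + v > -5)) → (3*p < -1 ∧ v ≠ -3))
Answer: WP = (3*p + v > -5 → 3*v ≠ 3) ∧ ((¬(3*p + v > -5)) → (3*p < -1 ∧ v ≠ -3))


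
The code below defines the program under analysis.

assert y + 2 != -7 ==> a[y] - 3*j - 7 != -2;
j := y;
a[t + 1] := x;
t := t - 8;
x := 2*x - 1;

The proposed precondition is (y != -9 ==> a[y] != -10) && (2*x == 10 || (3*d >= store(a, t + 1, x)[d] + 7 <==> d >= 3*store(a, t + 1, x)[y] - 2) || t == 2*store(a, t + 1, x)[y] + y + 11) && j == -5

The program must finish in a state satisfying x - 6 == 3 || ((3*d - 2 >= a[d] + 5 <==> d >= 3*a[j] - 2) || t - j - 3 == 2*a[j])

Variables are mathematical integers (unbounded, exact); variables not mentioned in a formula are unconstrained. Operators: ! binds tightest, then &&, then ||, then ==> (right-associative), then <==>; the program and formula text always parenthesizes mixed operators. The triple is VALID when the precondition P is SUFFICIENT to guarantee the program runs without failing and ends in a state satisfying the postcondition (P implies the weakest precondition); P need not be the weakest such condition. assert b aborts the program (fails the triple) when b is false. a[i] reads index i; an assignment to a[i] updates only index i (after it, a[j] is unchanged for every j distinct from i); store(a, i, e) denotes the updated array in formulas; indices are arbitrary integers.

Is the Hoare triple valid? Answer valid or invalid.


Working backward. After the program, the postcondition x - 6 == 3 || ((3*d - 2 >= a[d] + 5 <==> d >= 3*a[j] - 2) || t - j - 3 == 2*a[j]) must hold; in canonical form it is x == 9 || (3*d >= a[d] + 7 <==> d >= 3*a[j] - 2) || t == 2*a[j] + j + 3.
Before x := 2*x - 1: 2*x == 10 || (3*d >= a[d] + 7 <==> d >= 3*a[j] - 2) || t == 2*a[j] + j + 3
Before t := t - 8: 2*x == 10 || (3*d >= a[d] + 7 <==> d >= 3*a[j] - 2) || t == 2*a[j] + j + 11
Before a[t + 1] := x: 2*x == 10 || (3*d >= store(a, t + 1, x)[d] + 7 <==> d >= 3*store(a, t + 1, x)[j] - 2) || t == 2*store(a, t + 1, x)[j] + j + 11
Before j := y: 2*x == 10 || (3*d >= store(a, t + 1, x)[d] + 7 <==> d >= 3*store(a, t + 1, x)[y] - 2) || t == 2*store(a, t + 1, x)[y] + y + 11
Before assert y + 2 != -7 ==> a[y] - 3*j - 7 != -2: (y != -9 ==> a[y] != 3*j + 5) && (2*x == 10 || (3*d >= store(a, t + 1, x)[d] + 7 <==> d >= 3*store(a, t + 1, x)[y] - 2) || t == 2*store(a, t + 1, x)[y] + y + 11)
The weakest precondition is (y != -9 ==> a[y] != 3*j + 5) && (2*x == 10 || (3*d >= store(a, t + 1, x)[d] + 7 <==> d >= 3*store(a, t + 1, x)[y] - 2) || t == 2*store(a, t + 1, x)[y] + y + 11).
Check whether (y != -9 ==> a[y] != -10) && (2*x == 10 || (3*d >= store(a, t + 1, x)[d] + 7 <==> d >= 3*store(a, t + 1, x)[y] - 2) || t == 2*store(a, t + 1, x)[y] + y + 11) && j == -5 implies it.
Every state satisfying the precondition satisfies the weakest precondition: the implication holds.
Answer: valid


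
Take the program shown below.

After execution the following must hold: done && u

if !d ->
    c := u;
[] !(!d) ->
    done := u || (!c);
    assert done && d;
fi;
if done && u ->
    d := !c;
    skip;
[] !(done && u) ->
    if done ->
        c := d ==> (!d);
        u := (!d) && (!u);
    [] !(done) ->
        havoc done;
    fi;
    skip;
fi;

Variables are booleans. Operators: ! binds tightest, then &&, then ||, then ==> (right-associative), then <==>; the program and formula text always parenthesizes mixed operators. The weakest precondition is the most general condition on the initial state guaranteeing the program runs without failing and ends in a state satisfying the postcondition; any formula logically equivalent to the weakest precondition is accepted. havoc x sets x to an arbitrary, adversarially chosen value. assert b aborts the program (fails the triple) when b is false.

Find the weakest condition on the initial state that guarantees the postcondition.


Working backward. After the program, done && u must hold.
Then branch requires done && u; else branch requires (done ==> (done && (!d) && (!u))) && done.
Before the if: (!(done && u)) ==> ((done ==> (done && (!d) && (!u))) && done)
Then branch requires (!(done && u)) ==> ((done ==> (done && (!d) && (!u))) && done); else branch requires (u || (!c)) && d && ((!((u || (!c)) && u)) ==> (((u || (!c)) ==> ((u || (!c)) && (!d) && (!u))) && (u || (!c)))).
Before the if: ((!d) ==> ((!(done && u)) ==> ((done ==> (done && (!d) && (!u))) && done))) && (d ==> ((u || (!c)) && d && ((!((u || (!c)) && u)) ==> (((u || (!c)) ==> ((u || (!c)) && (!d) && (!u))) && (u || (!c))))))
Answer: WP = ((!d) ==> ((!(done && u)) ==> ((done ==> (done && (!d) && (!u))) && done))) && (d ==> ((u || (!c)) && d && ((!((u || (!c)) && u)) ==> (((u || (!c)) ==> ((u || (!c)) && (!d) && (!u))) && (u || (!c))))))


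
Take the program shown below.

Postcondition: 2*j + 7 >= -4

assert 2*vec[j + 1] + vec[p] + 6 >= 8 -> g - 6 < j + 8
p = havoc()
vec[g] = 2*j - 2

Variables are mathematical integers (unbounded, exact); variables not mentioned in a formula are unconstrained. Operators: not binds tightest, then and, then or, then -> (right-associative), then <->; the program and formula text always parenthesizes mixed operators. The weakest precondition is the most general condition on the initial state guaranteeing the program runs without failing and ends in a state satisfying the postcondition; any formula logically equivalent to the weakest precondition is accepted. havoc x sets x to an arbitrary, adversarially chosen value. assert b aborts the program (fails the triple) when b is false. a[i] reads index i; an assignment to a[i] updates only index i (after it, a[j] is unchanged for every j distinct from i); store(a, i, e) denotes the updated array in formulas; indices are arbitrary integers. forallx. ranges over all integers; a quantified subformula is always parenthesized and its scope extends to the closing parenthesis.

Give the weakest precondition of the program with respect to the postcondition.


Working backward. After the program, the postcondition 2*j + 7 >= -4 must hold; in canonical form it is 2*j >= -11.
Before vec[g] := 2*j - 2: 2*j >= -11
Before havoc p: 2*j >= -11
Before assert 2*vec[j + 1] + vec[p] + 6 >= 8 -> g - 6 < j + 8: (2*vec[j + 1] + vec[p] >= 2 -> g < j + 14) and 2*j >= -11
Answer: WP = (2*vec[j + 1] + vec[p] >= 2 -> g < j + 14) and 2*j >= -11


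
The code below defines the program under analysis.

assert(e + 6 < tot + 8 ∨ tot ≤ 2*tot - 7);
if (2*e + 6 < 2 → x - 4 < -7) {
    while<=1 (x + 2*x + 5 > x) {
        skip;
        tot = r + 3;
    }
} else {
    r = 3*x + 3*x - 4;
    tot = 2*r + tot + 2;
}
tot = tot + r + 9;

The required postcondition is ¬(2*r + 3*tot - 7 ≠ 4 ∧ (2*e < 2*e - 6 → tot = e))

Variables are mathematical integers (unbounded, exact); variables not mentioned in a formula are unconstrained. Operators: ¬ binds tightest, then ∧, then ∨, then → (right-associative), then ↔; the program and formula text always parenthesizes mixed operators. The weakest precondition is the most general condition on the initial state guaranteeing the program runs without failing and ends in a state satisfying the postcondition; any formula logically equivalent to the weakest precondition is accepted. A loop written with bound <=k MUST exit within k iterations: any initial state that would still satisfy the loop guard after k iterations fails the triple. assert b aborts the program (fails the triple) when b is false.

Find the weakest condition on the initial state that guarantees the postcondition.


Working backward. After the program, the postcondition ¬(2*r + 3*tot - 7 ≠ 4 ∧ (2*e < 2*e - 6 → tot = e)) must hold; in canonical form it is ¬(2*r + 3*tot ≠ 11).
Before tot := tot + r + 9: ¬(5*r + 3*tot ≠ -16)
Then branch requires (2*x > -5 → ((¬(2*x > -5)) ∧ (¬(8*r ≠ -25)))) ∧ ((¬(2*x > -5)) → (¬(5*r + 3*tot ≠ -16))); else branch requires ¬(3*tot + 66*x ≠ 22).
Before the if: ((2*e < -4 → x < -3) → ((2*x > -5 → ((¬(2*x > -5)) ∧ (¬(8*r ≠ -25)))) ∧ ((¬(2*x > -5)) → (¬(5*r + 3*tot ≠ -16))))) ∧ ((¬(2*e < -4 → x < -3)) → (¬(3*tot + 66*x ≠ 22)))
Before assert e + 6 < tot + 8 ∨ tot ≤ 2*tot - 7: (e < tot + 2 ∨ tot ≥ 7) ∧ ((2*e < -4 → x < -3) → ((2*x > -5 → ((¬(2*x > -5)) ∧ (¬(8*r ≠ -25)))) ∧ ((¬(2*x > -5)) → (¬(5*r + 3*tot ≠ -16))))) ∧ ((¬(2*e < -4 → x < -3)) → (¬(3*tot + 66*x ≠ 22)))
Answer: WP = (e < tot + 2 ∨ tot ≥ 7) ∧ ((2*e < -4 → x < -3) → ((2*x > -5 → ((¬(2*x > -5)) ∧ (¬(8*r ≠ -25)))) ∧ ((¬(2*x > -5)) → (¬(5*r + 3*tot ≠ -16))))) ∧ ((¬(2*e < -4 → x < -3)) → (¬(3*tot + 66*x ≠ 22)))


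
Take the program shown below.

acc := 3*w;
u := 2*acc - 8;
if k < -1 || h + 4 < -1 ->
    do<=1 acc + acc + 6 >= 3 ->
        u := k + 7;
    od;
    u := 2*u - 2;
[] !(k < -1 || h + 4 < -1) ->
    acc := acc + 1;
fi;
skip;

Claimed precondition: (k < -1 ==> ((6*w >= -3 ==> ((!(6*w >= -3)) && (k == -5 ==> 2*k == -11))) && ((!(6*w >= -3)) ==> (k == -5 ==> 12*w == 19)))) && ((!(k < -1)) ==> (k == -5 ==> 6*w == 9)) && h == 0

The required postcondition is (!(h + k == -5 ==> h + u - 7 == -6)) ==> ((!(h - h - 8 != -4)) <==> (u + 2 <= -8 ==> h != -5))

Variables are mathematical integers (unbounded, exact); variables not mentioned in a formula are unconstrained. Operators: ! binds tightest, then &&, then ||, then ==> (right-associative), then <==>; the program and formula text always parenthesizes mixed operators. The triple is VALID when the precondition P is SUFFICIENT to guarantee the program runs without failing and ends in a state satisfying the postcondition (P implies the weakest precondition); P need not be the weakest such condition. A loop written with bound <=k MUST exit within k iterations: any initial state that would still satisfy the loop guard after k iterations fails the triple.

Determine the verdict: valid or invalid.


Working backward. After the program, the postcondition (!(h + k == -5 ==> h + u - 7 == -6)) ==> ((!(h - h - 8 != -4)) <==> (u + 2 <= -8 ==> h != -5)) must hold; in canonical form it is (!(h + k == -5 ==> h + u == 1)) ==> (!(u <= -10 ==> h != -5)).
Before skip: (!(h + k == -5 ==> h + u == 1)) ==> (!(u <= -10 ==> h != -5))
Then branch requires (2*acc >= -3 ==> ((!(2*acc >= -3)) && ((!(h + k == -5 ==> h + 2*k == -11)) ==> (!(2*k <= -22 ==> h != -5))))) && ((!(2*acc >= -3)) ==> ((!(h + k == -5 ==> h + 2*u == 3)) ==> (!(2*u <= -8 ==> h != -5)))); else branch requires (!(h + k == -5 ==> h + u == 1)) ==> (!(u <= -10 ==> h != -5)).
Before the if: ((k < -1 || h < -5) ==> ((2*acc >= -3 ==> ((!(2*acc >= -3)) && ((!(h + k == -5 ==> h + 2*k == -11)) ==> (!(2*k <= -22 ==> h != -5))))) && ((!(2*acc >= -3)) ==> ((!(h + k == -5 ==> h + 2*u == 3)) ==> (!(2*u <= -8 ==> h != -5)))))) && ((!(k < -1 || h < -5)) ==> ((!(h + k == -5 ==> h + u == 1)) ==> (!(u <= -10 ==> h != -5))))
Before u := 2*acc - 8: ((k < -1 || h < -5) ==> ((2*acc >= -3 ==> ((!(2*acc >= -3)) && ((!(h + k == -5 ==> h + 2*k == -11)) ==> (!(2*k <= -22 ==> h != -5))))) && ((!(2*acc >= -3)) ==> ((!(h + k == -5 ==> 4*acc + h == 19)) ==> (!(4*acc <= 8 ==> h != -5)))))) && ((!(k < -1 || h < -5)) ==> ((!(h + k == -5 ==> 2*acc + h == 9)) ==> (!(2*acc <= -2 ==> h != -5))))
Before acc := 3*w: ((k < -1 || h < -5) ==> ((6*w >= -3 ==> ((!(6*w >= -3)) && ((!(h + k == -5 ==> h + 2*k == -11)) ==> (!(2*k <= -22 ==> h != -5))))) && ((!(6*w >= -3)) ==> ((!(h + k == -5 ==> h + 12*w == 19)) ==> (!(12*w <= 8 ==> h != -5)))))) && ((!(k < -1 || h < -5)) ==> ((!(h + k == -5 ==> h + 6*w == 9)) ==> (!(6*w <= -2 ==> h != -5))))
The weakest precondition is ((k < -1 || h < -5) ==> ((6*w >= -3 ==> ((!(6*w >= -3)) && ((!(h + k == -5 ==> h + 2*k == -11)) ==> (!(2*k <= -22 ==> h != -5))))) && ((!(6*w >= -3)) ==> ((!(h + k == -5 ==> h + 12*w == 19)) ==> (!(12*w <= 8 ==> h != -5)))))) && ((!(k < -1 || h < -5)) ==> ((!(h + k == -5 ==> h + 6*w == 9)) ==> (!(6*w <= -2 ==> h != -5)))).
Check whether (k < -1 ==> ((6*w >= -3 ==> ((!(6*w >= -3)) && (k == -5 ==> 2*k == -11))) && ((!(6*w >= -3)) ==> (k == -5 ==> 12*w == 19)))) && ((!(k < -1)) ==> (k == -5 ==> 6*w == 9)) && h == 0 implies it.
Every state satisfying the precondition satisfies the weakest precondition: the implication holds.
Answer: valid


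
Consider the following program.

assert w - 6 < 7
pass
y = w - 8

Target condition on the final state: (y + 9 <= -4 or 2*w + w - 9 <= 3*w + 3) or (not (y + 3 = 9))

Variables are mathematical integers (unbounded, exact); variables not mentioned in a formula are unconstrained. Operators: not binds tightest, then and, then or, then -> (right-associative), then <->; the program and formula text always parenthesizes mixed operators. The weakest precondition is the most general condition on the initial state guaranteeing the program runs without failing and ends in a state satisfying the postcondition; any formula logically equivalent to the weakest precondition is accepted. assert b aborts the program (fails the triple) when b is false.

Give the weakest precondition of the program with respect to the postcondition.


Working backward. After the program, the postcondition (y + 9 <= -4 or 2*w + w - 9 <= 3*w + 3) or (not (y + 3 = 9)) must hold; in canonical form it is true.
Before y := w - 8: true
Before skip: true
Before assert w - 6 < 7: w < 13
Answer: WP = w < 13


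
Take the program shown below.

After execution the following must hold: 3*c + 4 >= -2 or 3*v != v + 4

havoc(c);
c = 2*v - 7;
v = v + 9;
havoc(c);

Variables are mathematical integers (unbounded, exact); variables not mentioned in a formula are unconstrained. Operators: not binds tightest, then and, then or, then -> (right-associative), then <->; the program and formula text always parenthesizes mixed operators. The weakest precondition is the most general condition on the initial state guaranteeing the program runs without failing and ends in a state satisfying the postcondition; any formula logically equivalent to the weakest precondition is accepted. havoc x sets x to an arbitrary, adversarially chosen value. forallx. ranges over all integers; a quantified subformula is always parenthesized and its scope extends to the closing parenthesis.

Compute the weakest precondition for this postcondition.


Working backward. After the program, the postcondition 3*c + 4 >= -2 or 3*v != v + 4 must hold; in canonical form it is 3*c >= -6 or 2*v != 4.
Before havoc c: forall c_1. (3*c_1 >= -6 or 2*v != 4)
Before v := v + 9: forall c_1. (3*c_1 >= -6 or 2*v != -14)
Before c := 2*v - 7: forall c_1. (3*c_1 >= -6 or 2*v != -14)
Before havoc c: forall c_1. (3*c_1 >= -6 or 2*v != -14)
Answer: WP = forall c_1. (3*c_1 >= -6 or 2*v != -14)


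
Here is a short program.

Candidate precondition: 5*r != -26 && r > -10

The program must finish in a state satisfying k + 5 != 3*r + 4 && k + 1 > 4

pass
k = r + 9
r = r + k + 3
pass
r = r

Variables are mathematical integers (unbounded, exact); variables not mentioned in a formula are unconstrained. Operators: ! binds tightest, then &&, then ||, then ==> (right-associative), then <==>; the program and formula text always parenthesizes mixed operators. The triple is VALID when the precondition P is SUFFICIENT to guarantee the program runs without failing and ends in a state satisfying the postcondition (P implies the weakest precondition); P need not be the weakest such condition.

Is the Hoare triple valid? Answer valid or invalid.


Working backward. After the program, the postcondition k + 5 != 3*r + 4 && k + 1 > 4 must hold; in canonical form it is k != 3*r - 1 && k > 3.
Before r := r: k != 3*r - 1 && k > 3
Before skip: k != 3*r - 1 && k > 3
Before r := r + k + 3: 2*k + 3*r != -8 && k > 3
Before k := r + 9: 5*r != -26 && r > -6
Before skip: 5*r != -26 && r > -6
The weakest precondition is 5*r != -26 && r > -6.
Check whether 5*r != -26 && r > -10 implies it.
Countermodel: at the initial state r = -9, the precondition holds but the weakest precondition fails.
Answer: invalid


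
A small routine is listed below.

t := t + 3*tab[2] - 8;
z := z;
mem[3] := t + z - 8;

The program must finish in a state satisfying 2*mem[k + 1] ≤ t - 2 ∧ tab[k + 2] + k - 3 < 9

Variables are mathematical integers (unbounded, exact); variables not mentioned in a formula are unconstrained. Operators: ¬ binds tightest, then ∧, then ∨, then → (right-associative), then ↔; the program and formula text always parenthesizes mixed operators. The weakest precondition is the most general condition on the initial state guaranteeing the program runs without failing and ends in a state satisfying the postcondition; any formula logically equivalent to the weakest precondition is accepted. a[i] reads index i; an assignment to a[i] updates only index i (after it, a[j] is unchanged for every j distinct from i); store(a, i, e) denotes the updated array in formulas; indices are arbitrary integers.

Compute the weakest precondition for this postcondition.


Working backward. After the program, the postcondition 2*mem[k + 1] ≤ t - 2 ∧ tab[k + 2] + k - 3 < 9 must hold; in canonical form it is 2*mem[k + 1] ≤ t - 2 ∧ tab[k + 2] + k < 12.
Before mem[3] := t + z - 8: 2*store(mem, 3, t + z - 8)[k + 1] ≤ t - 2 ∧ tab[k + 2] + k < 12
Before z := z: 2*store(mem, 3, t + z - 8)[k + 1] ≤ t - 2 ∧ tab[k + 2] + k < 12
Before t := t + 3*tab[2] - 8: 2*store(mem, 3, 3*tab[2] + t + z - 16)[k + 1] ≤ 3*tab[2] + t - 10 ∧ tab[k + 2] + k < 12
Answer: WP = 2*store(mem, 3, 3*tab[2] + t + z - 16)[k + 1] ≤ 3*tab[2] + t - 10 ∧ tab[k + 2] + k < 12


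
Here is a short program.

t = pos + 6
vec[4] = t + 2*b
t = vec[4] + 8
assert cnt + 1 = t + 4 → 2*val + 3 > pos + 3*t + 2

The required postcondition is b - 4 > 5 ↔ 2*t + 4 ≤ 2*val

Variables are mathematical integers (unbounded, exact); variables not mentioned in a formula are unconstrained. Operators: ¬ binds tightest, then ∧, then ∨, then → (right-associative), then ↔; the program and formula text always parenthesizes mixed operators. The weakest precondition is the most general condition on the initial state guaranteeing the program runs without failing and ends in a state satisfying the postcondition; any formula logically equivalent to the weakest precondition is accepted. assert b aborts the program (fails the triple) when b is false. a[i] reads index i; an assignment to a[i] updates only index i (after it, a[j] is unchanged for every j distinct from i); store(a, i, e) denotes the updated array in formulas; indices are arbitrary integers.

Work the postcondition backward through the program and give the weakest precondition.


Working backward. After the program, the postcondition b - 4 > 5 ↔ 2*t + 4 ≤ 2*val must hold; in canonical form it is b > 9 ↔ 2*t ≤ 2*val - 4.
Before assert cnt + 1 = t + 4 → 2*val + 3 > pos + 3*t + 2: (cnt = t + 3 → 2*val > pos + 3*t - 1) ∧ (b > 9 ↔ 2*t ≤ 2*val - 4)
Before t := vec[4] + 8: (cnt = vec[4] + 11 → 2*val > 3*vec[4] + pos + 23) ∧ (b > 9 ↔ 2*vec[4] ≤ 2*val - 20)
Before vec[4] := t + 2*b: (cnt = 2*b + t + 11 → 2*val > 6*b + pos + 3*t + 23) ∧ (b > 9 ↔ 4*b + 2*t ≤ 2*val - 20)
Before t := pos + 6: (cnt = 2*b + pos + 17 → 2*val > 6*b + 4*pos + 41) ∧ (b > 9 ↔ 4*b + 2*pos ≤ 2*val - 32)
Answer: WP = (cnt = 2*b + pos + 17 → 2*val > 6*b + 4*pos + 41) ∧ (b > 9 ↔ 4*b + 2*pos ≤ 2*val - 32)


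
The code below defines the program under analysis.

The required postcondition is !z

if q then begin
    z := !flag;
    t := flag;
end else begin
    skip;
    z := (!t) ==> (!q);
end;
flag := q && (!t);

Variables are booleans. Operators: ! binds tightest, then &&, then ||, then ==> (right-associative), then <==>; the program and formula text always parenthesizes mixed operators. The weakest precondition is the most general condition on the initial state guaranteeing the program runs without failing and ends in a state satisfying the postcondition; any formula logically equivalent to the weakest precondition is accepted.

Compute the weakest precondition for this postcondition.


Working backward. After the program, !z must hold.
Before flag := q && (!t): !z
Then branch requires flag; else branch requires !((!t) ==> (!q)).
Before the if: (q ==> flag) && ((!q) ==> (!((!t) ==> (!q))))
Answer: WP = (q ==> flag) && ((!q) ==> (!((!t) ==> (!q))))


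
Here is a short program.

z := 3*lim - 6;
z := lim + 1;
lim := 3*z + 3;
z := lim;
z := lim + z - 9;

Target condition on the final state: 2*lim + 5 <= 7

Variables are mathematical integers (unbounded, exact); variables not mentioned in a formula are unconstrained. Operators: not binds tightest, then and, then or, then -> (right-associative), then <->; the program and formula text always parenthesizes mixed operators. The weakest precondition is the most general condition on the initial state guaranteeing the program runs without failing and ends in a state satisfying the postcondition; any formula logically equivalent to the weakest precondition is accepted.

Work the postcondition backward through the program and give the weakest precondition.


Working backward. After the program, the postcondition 2*lim + 5 <= 7 must hold; in canonical form it is 2*lim <= 2.
Before z := lim + z - 9: 2*lim <= 2
Before z := lim: 2*lim <= 2
Before lim := 3*z + 3: 6*z <= -4
Before z := lim + 1: 6*lim <= -10
Before z := 3*lim - 6: 6*lim <= -10
Answer: WP = 6*lim <= -10


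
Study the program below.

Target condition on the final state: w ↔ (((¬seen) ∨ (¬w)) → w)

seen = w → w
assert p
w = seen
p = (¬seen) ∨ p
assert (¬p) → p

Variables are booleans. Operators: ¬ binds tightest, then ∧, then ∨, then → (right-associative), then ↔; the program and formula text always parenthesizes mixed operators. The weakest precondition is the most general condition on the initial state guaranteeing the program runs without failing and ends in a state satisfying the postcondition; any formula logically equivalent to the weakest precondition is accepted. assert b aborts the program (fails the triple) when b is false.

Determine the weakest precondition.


Working backward. After the program, w ↔ (((¬seen) ∨ (¬w)) → w) must hold.
Before assert (¬p) → p: ((¬p) → p) ∧ (w ↔ (((¬seen) ∨ (¬w)) → w))
Before p := (¬seen) ∨ p: ((¬((¬seen) ∨ p)) → ((¬seen) ∨ p)) ∧ (w ↔ (((¬seen) ∨ (¬w)) → w))
Before w := seen: ((¬((¬seen) ∨ p)) → ((¬seen) ∨ p)) ∧ (seen ↔ ((¬seen) → seen))
Before assert p: p ∧ ((¬((¬seen) ∨ p)) → ((¬seen) ∨ p)) ∧ (seen ↔ ((¬seen) → seen))
Before seen := w → w: p ∧ ((¬p) → p)
Answer: WP = p ∧ ((¬p) → p)


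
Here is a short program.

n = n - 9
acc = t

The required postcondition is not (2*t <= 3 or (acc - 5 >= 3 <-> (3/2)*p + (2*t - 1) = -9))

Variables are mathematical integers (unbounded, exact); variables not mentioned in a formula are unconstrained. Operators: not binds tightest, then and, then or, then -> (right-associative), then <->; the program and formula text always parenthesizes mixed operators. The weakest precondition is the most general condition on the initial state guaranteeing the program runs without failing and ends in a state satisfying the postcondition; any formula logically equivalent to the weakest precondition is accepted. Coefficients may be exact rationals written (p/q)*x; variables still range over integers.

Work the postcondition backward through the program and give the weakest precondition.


Working backward. After the program, the postcondition not (2*t <= 3 or (acc - 5 >= 3 <-> (3/2)*p + (2*t - 1) = -9)) must hold; in canonical form it is not (2*t <= 3 or (acc >= 8 <-> (3/2)*p + 2*t = -8)).
Before acc := t: not (2*t <= 3 or (t >= 8 <-> (3/2)*p + 2*t = -8))
Before n := n - 9: not (2*t <= 3 or (t >= 8 <-> (3/2)*p + 2*t = -8))
Answer: WP = not (2*t <= 3 or (t >= 8 <-> (3/2)*p + 2*t = -8))


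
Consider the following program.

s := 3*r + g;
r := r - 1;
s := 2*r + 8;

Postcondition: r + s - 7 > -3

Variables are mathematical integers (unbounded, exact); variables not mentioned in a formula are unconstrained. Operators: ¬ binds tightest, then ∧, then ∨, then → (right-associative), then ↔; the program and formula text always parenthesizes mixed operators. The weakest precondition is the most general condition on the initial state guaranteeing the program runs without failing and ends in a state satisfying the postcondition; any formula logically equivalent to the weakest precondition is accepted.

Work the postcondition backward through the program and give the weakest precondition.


Working backward. After the program, the postcondition r + s - 7 > -3 must hold; in canonical form it is r + s > 4.
Before s := 2*r + 8: 3*r > -4
Before r := r - 1: 3*r > -1
Before s := 3*r + g: 3*r > -1
Answer: WP = 3*r > -1


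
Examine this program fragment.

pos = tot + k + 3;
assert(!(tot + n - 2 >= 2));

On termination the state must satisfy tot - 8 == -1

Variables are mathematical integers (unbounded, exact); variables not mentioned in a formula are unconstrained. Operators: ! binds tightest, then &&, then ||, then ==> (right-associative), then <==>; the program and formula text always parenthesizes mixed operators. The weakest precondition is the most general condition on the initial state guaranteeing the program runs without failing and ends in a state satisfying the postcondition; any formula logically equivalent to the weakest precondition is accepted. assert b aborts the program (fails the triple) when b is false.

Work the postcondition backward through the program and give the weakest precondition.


Working backward. After the program, the postcondition tot - 8 == -1 must hold; in canonical form it is tot == 7.
Before assert !(tot + n - 2 >= 2): (!(n + tot >= 4)) && tot == 7
Before pos := tot + k + 3: (!(n + tot >= 4)) && tot == 7
Answer: WP = (!(n + tot >= 4)) && tot == 7


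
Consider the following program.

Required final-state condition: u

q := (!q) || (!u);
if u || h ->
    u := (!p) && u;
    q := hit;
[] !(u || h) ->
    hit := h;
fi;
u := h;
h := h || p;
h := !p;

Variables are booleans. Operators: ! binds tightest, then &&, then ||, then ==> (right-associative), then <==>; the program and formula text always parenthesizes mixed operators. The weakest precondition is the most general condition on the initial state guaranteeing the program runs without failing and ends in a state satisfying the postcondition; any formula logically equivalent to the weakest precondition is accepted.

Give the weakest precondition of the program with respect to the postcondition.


Working backward. After the program, u must hold.
Before h := !p: u
Before h := h || p: u
Before u := h: h
Then branch requires h; else branch requires h.
Before the if: ((u || h) ==> h) && ((!(u || h)) ==> h)
Before q := (!q) || (!u): ((u || h) ==> h) && ((!(u || h)) ==> h)
Answer: WP = ((u || h) ==> h) && ((!(u || h)) ==> h)


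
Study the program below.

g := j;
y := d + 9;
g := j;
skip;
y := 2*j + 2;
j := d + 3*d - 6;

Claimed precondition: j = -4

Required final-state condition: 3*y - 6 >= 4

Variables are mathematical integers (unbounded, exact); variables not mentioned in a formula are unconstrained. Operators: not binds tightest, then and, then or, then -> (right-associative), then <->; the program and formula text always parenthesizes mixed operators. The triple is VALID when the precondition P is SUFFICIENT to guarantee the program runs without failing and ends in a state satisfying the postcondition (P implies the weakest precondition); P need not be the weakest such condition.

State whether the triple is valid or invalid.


Working backward. After the program, the postcondition 3*y - 6 >= 4 must hold; in canonical form it is 3*y >= 10.
Before j := d + 3*d - 6: 3*y >= 10
Before y := 2*j + 2: 6*j >= 4
Before skip: 6*j >= 4
Before g := j: 6*j >= 4
Before y := d + 9: 6*j >= 4
Before g := j: 6*j >= 4
The weakest precondition is 6*j >= 4.
Check whether j = -4 implies it.
Countermodel: at the initial state j = -4, the precondition holds but the weakest precondition fails.
Answer: invalid


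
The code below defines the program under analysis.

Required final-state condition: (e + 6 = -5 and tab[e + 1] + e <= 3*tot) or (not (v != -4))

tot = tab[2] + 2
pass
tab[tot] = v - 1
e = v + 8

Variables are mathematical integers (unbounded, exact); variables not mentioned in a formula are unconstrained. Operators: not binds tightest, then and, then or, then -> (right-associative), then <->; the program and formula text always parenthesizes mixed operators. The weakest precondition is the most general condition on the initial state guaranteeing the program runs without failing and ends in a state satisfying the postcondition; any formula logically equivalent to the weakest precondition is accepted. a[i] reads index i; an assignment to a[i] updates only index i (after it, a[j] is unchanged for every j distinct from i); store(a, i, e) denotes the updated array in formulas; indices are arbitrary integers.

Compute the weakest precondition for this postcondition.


Working backward. After the program, the postcondition (e + 6 = -5 and tab[e + 1] + e <= 3*tot) or (not (v != -4)) must hold; in canonical form it is (e = -11 and tab[e + 1] + e <= 3*tot) or (not (v != -4)).
Before e := v + 8: (v = -19 and tab[v + 9] + v <= 3*tot - 8) or (not (v != -4))
Before tab[tot] := v - 1: (v = -19 and store(tab, tot, v - 1)[v + 9] + v <= 3*tot - 8) or (not (v != -4))
Before skip: (v = -19 and store(tab, tot, v - 1)[v + 9] + v <= 3*tot - 8) or (not (v != -4))
Before tot := tab[2] + 2: (v = -19 and store(tab, tab[2] + 2, v - 1)[v + 9] + v <= 3*tab[2] - 2) or (not (v != -4))
Answer: WP = (v = -19 and store(tab, tab[2] + 2, v - 1)[v + 9] + v <= 3*tab[2] - 2) or (not (v != -4))


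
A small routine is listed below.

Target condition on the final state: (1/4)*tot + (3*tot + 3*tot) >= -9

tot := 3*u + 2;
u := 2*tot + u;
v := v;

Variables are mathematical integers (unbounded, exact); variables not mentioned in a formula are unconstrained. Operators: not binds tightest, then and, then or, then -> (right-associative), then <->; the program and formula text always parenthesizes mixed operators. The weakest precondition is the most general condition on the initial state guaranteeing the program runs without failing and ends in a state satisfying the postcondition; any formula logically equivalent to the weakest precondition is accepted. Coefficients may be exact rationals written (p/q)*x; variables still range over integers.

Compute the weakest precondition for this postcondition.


Working backward. After the program, the postcondition (1/4)*tot + (3*tot + 3*tot) >= -9 must hold; in canonical form it is (25/4)*tot >= -9.
Before v := v: (25/4)*tot >= -9
Before u := 2*tot + u: (25/4)*tot >= -9
Before tot := 3*u + 2: (75/4)*u >= -43/2
Answer: WP = (75/4)*u >= -43/2


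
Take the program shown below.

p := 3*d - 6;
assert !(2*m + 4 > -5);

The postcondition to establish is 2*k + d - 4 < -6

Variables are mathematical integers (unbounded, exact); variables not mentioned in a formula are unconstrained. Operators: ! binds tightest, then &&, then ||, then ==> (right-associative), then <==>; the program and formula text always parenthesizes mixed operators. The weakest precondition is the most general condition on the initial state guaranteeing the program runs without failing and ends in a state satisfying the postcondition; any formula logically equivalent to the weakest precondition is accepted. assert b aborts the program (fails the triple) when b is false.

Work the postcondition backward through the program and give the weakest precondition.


Working backward. After the program, the postcondition 2*k + d - 4 < -6 must hold; in canonical form it is d + 2*k < -2.
Before assert !(2*m + 4 > -5): (!(2*m > -9)) && d + 2*k < -2
Before p := 3*d - 6: (!(2*m > -9)) && d + 2*k < -2
Answer: WP = (!(2*m > -9)) && d + 2*k < -2


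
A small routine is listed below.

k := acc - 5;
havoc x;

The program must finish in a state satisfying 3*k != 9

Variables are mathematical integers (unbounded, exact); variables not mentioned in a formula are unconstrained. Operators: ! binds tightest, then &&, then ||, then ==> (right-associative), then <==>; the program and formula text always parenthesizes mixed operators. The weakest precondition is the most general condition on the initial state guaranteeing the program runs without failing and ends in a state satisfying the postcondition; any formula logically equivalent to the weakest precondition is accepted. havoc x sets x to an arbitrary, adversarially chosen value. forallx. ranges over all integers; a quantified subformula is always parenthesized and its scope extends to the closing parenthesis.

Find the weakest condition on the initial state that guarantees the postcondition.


Working backward. After the program, 3*k != 9 must hold.
Before havoc x: 3*k != 9
Before k := acc - 5: 3*acc != 24
Answer: WP = 3*acc != 24


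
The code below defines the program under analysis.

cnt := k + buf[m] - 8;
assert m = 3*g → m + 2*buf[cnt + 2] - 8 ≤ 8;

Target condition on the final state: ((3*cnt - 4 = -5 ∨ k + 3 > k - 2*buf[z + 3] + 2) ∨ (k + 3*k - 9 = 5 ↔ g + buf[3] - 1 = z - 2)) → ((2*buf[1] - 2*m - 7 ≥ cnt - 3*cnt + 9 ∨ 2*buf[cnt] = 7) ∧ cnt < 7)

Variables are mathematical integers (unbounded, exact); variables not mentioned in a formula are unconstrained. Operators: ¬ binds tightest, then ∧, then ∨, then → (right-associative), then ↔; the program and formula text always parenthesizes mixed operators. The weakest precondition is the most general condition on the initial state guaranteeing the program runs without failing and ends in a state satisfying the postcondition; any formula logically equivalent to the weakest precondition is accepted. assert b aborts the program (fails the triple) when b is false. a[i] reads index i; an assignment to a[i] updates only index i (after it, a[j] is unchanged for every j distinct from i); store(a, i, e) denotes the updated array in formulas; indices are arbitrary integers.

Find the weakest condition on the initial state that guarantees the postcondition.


Working backward. After the program, the postcondition ((3*cnt - 4 = -5 ∨ k + 3 > k - 2*buf[z + 3] + 2) ∨ (k + 3*k - 9 = 5 ↔ g + buf[3] - 1 = z - 2)) → ((2*buf[1] - 2*m - 7 ≥ cnt - 3*cnt + 9 ∨ 2*buf[cnt] = 7) ∧ cnt < 7) must hold; in canonical form it is (3*cnt = -1 ∨ 2*buf[z + 3] > -1 ∨ (4*k = 14 ↔ buf[3] + g = z - 1)) → ((2*buf[1] + 2*cnt ≥ 2*m + 16 ∨ 2*buf[cnt] = 7) ∧ cnt < 7).
Before assert m = 3*g → m + 2*buf[cnt + 2] - 8 ≤ 8: (m = 3*g → 2*buf[cnt + 2] + m ≤ 16) ∧ ((3*cnt = -1 ∨ 2*buf[z + 3] > -1 ∨ (4*k = 14 ↔ buf[3] + g = z - 1)) → ((2*buf[1] + 2*cnt ≥ 2*m + 16 ∨ 2*buf[cnt] = 7) ∧ cnt < 7))
Before cnt := k + buf[m] - 8: (m = 3*g → 2*buf[buf[m] + k - 6] + m ≤ 16) ∧ ((3*buf[m] + 3*k = 23 ∨ 2*buf[z + 3] > -1 ∨ (4*k = 14 ↔ buf[3] + g = z - 1)) → ((2*buf[1] + 2*buf[m] + 2*k ≥ 2*m + 32 ∨ 2*buf[buf[m] + k - 8] = 7) ∧ buf[m] + k < 15))
Answer: WP = (m = 3*g → 2*buf[buf[m] + k - 6] + m ≤ 16) ∧ ((3*buf[m] + 3*k = 23 ∨ 2*buf[z + 3] > -1 ∨ (4*k = 14 ↔ buf[3] + g = z - 1)) → ((2*buf[1] + 2*buf[m] + 2*k ≥ 2*m + 32 ∨ 2*buf[buf[m] + k - 8] = 7) ∧ buf[m] + k < 15))
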